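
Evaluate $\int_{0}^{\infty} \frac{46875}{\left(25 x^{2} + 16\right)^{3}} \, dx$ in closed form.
$\frac{28125 \pi}{16384}$

Begin with the known result
$$J(a) = \int_{0}^{\infty} \frac{3}{a^{2} + x^{2}} \, dx = \frac{3 \pi}{2 a}.$$

Differentiating under the integral sign with respect to $a$,
$$\frac{dJ}{da} = \int_{0}^{\infty} - \frac{6 a}{\left(a^{2} + x^{2}\right)^{2}} \, dx = - \frac{3 \pi}{2 a^{2}},$$
so $\int_{0}^{\infty} \frac{3}{\left(a^{2} + x^{2}\right)^{2}} \, dx = \frac{3 \pi}{4 a^{3}}$.

Repeating — each differentiation of $1/(x^2+a^2)^j$ produces $-2ja/(x^2+a^2)^{j+1}$ — and dividing through by $-2ja$ at each step yields, after $2$ differentiations in total,
$$\int_{0}^{\infty} \frac{3}{\left(a^{2} + x^{2}\right)^{3}} \, dx = \frac{9 \pi}{16 a^{5}}.$$

Setting $a = \frac{4}{5}$:
$$I = \frac{28125 \pi}{16384}.$$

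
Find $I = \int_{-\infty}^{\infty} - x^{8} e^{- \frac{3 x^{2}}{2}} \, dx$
$- \frac{35 \sqrt{6} \sqrt{\pi}}{81}$

Start from the elementary integral
$$J(a) = \int_{-\infty}^{\infty} - e^{- a x^{2}} \, dx = - \frac{\sqrt{\pi}}{\sqrt{a}}.$$

Differentiating under the integral sign brings down a factor of $(-x^2)$:
$$\frac{dJ}{da} = \int_{-\infty}^{\infty} x^{2} e^{- a x^{2}} \, dx = \frac{\sqrt{\pi}}{2 a^{\frac{3}{2}}}.$$

Repeating $4$ times in total — each differentiation brings down another $(-x^2)$ — gives
$$\frac{d^{4}J}{da^{4}} = \int_{-\infty}^{\infty} - x^{8} e^{- a x^{2}} \, dx = - \frac{105 \sqrt{\pi}}{16 a^{\frac{9}{2}}},$$
and the integrand here is exactly the target integrand, so $I = - \frac{105 \sqrt{\pi}}{16 a^{\frac{9}{2}}}$.

Setting $a = \frac{3}{2}$:
$$I = - \frac{35 \sqrt{6} \sqrt{\pi}}{81}.$$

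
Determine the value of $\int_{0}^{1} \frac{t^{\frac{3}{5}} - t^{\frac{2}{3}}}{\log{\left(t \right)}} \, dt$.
$- \log{\left(\frac{25}{24} \right)}$

Introduce a parameter $a$ in the exponent: let $I(a) = \int_{0}^{1} \frac{t^{\frac{3}{5}} - t^{a}}{\log{\left(t \right)}} \, dt$.

Since $\dfrac{\partial}{\partial a}\,t^{a} = t^{a} \ln t$, the $\ln t$ in the denominator cancels and
$$\frac{dI}{da} = \int_{0}^{1} -1 t^{a} \, dt = -1 \left[\frac{t^{a+1}}{a+1}\right]_0^1 = - \frac{1}{a + 1}.$$

Integrating with respect to $a$ gives $I(a) = - \log{\left(\frac{5 a}{8} + \frac{5}{8} \right)} + C$.

At $a = \frac{3}{5}$ the integrand is identically $0$, so $I(\frac{3}{5}) = 0$. The closed form gives $0$, hence $C = 0$.

Setting $a = \frac{2}{3}$:
$$I = - \log{\left(\frac{25}{24} \right)}.$$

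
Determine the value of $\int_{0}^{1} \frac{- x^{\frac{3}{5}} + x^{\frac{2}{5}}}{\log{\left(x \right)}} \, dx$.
$- \log{\left(\frac{8}{7} \right)}$

Introduce a parameter $a$ in the exponent: let $I(a) = \int_{0}^{1} \frac{x^{\frac{2}{5}} - x^{a}}{\log{\left(x \right)}} \, dx$.

Since $\dfrac{\partial}{\partial a}\,x^{a} = x^{a} \ln x$, the $\ln x$ in the denominator cancels and
$$\frac{dI}{da} = \int_{0}^{1} -1 x^{a} \, dx = -1 \left[\frac{x^{a+1}}{a+1}\right]_0^1 = - \frac{1}{a + 1}.$$

Integrating with respect to $a$ gives $I(a) = - \log{\left(\frac{5 a}{7} + \frac{5}{7} \right)} + C$.

At $a = \frac{2}{5}$ the integrand is identically $0$, so $I(\frac{2}{5}) = 0$. The closed form gives $0$, hence $C = 0$.

Setting $a = \frac{3}{5}$:
$$I = - \log{\left(\frac{8}{7} \right)}.$$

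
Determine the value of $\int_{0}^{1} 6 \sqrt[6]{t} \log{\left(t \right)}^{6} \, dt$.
$\frac{1209323520}{823543}$

Start from the elementary integral
$$J(a) = \int_{0}^{1} 6 t^{a} \, dt = \frac{6}{a + 1}.$$

Differentiating under the integral sign brings down a factor of $\ln t$:
$$\frac{dJ}{da} = \int_{0}^{1} 6 t^{a} \log{\left(t \right)} \, dt = - \frac{6}{\left(a + 1\right)^{2}}.$$

Repeating $6$ times in total — each differentiation brings down another $\ln t$ — gives
$$\frac{d^{6}J}{da^{6}} = \int_{0}^{1} 6 t^{a} \log{\left(t \right)}^{6} \, dt = \frac{4320}{\left(a + 1\right)^{7}},$$
and the integrand here is exactly the target integrand, so $I = \frac{4320}{\left(a + 1\right)^{7}}$.

Setting $a = \frac{1}{6}$:
$$I = \frac{1209323520}{823543}.$$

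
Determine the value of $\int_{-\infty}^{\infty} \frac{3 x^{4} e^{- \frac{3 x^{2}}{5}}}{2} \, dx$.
$\frac{25 \sqrt{15} \sqrt{\pi}}{24}$

Start from the elementary integral
$$J(a) = \int_{-\infty}^{\infty} \frac{3 e^{- a x^{2}}}{2} \, dx = \frac{3 \sqrt{\pi}}{2 \sqrt{a}}.$$

Differentiating under the integral sign brings down a factor of $(-x^2)$:
$$\frac{dJ}{da} = \int_{-\infty}^{\infty} - \frac{3 x^{2} e^{- a x^{2}}}{2} \, dx = - \frac{3 \sqrt{\pi}}{4 a^{\frac{3}{2}}}.$$

Repeating twice in total — each differentiation brings down another $(-x^2)$ — gives
$$\frac{d^{2}J}{da^{2}} = \int_{-\infty}^{\infty} \frac{3 x^{4} e^{- a x^{2}}}{2} \, dx = \frac{9 \sqrt{\pi}}{8 a^{\frac{5}{2}}},$$
and the integrand here is exactly the target integrand, so $I = \frac{9 \sqrt{\pi}}{8 a^{\frac{5}{2}}}$.

Setting $a = \frac{3}{5}$:
$$I = \frac{25 \sqrt{15} \sqrt{\pi}}{24}.$$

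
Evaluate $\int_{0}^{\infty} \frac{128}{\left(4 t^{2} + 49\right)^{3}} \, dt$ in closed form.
$\frac{12 \pi}{16807}$

Recall the elementary integral
$$J(a) = \int_{0}^{\infty} \frac{2}{a^{2} + t^{2}} \, dt = \frac{\pi}{a}.$$

Differentiating under the integral sign with respect to $a$,
$$\frac{dJ}{da} = \int_{0}^{\infty} - \frac{4 a}{\left(a^{2} + t^{2}\right)^{2}} \, dt = - \frac{\pi}{a^{2}},$$
so $\int_{0}^{\infty} \frac{2}{\left(a^{2} + t^{2}\right)^{2}} \, dt = \frac{\pi}{2 a^{3}}$.

Repeating — each differentiation of $1/(t^2+a^2)^j$ produces $-2ja/(t^2+a^2)^{j+1}$ — and dividing through by $-2ja$ at each step yields, after $2$ differentiations in total,
$$\int_{0}^{\infty} \frac{2}{\left(a^{2} + t^{2}\right)^{3}} \, dt = \frac{3 \pi}{8 a^{5}}.$$

Setting $a = \frac{7}{2}$:
$$I = \frac{12 \pi}{16807}.$$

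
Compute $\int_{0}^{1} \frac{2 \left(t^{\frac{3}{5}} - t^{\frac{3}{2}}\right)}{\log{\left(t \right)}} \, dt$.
$\log{\left(\frac{256}{625} \right)}$

Replace the exponent $\frac{3}{5}$ by a parameter $a$: let $I(a) = \int_{0}^{1} \frac{2 \left(- t^{\frac{3}{2}} + t^{a}\right)}{\log{\left(t \right)}} \, dt$.

Since $\dfrac{\partial}{\partial a}\,t^{a} = t^{a} \ln t$, the $\ln t$ in the denominator cancels and
$$\frac{dI}{da} = \int_{0}^{1} 2 t^{a} \, dt = 2 \left[\frac{t^{a+1}}{a+1}\right]_0^1 = \frac{2}{a + 1}.$$

Integrating with respect to $a$ gives $I(a) = \log{\left(\frac{4 \left(a + 1\right)^{2}}{25} \right)} + C$.

At $a = \frac{3}{2}$ the integrand is identically $0$, so $I(\frac{3}{2}) = 0$. The closed form gives $0$, hence $C = 0$.

Setting $a = \frac{3}{5}$:
$$I = \log{\left(\frac{256}{625} \right)}.$$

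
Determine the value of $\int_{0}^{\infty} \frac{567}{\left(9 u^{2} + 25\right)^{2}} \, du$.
$\frac{189 \pi}{500}$

Start from the standard arctangent integral
$$J(a) = \int_{0}^{\infty} \frac{7}{a^{2} + u^{2}} \, du = \frac{7 \pi}{2 a}.$$

Differentiating under the integral sign with respect to $a$,
$$\frac{dJ}{da} = \int_{0}^{\infty} - \frac{14 a}{\left(a^{2} + u^{2}\right)^{2}} \, du = - \frac{7 \pi}{2 a^{2}},$$
so $\int_{0}^{\infty} \frac{7}{\left(a^{2} + u^{2}\right)^{2}} \, du = \frac{7 \pi}{4 a^{3}}$.

Setting $a = \frac{5}{3}$:
$$I = \frac{189 \pi}{500}.$$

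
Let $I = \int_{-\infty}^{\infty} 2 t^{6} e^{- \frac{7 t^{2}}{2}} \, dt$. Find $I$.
$\frac{30 \sqrt{14} \sqrt{\pi}}{2401}$

Start from the elementary integral
$$J(a) = \int_{-\infty}^{\infty} 2 e^{- a t^{2}} \, dt = \frac{2 \sqrt{\pi}}{\sqrt{a}}.$$

Differentiating under the integral sign brings down a factor of $(-t^2)$:
$$\frac{dJ}{da} = \int_{-\infty}^{\infty} - 2 t^{2} e^{- a t^{2}} \, dt = - \frac{\sqrt{\pi}}{a^{\frac{3}{2}}}.$$

Repeating $3$ times in total — each differentiation brings down another $(-t^2)$ — gives
$$\frac{d^{3}J}{da^{3}} = \int_{-\infty}^{\infty} - 2 t^{6} e^{- a t^{2}} \, dt = - \frac{15 \sqrt{\pi}}{4 a^{\frac{7}{2}}},$$
and the integrand here is $(-1)^{3}$ times the target integrand, so $I = (-1)^{3}\,\frac{d^{3}J}{da^{3}} = \frac{15 \sqrt{\pi}}{4 a^{\frac{7}{2}}}$.

Setting $a = \frac{7}{2}$:
$$I = \frac{30 \sqrt{14} \sqrt{\pi}}{2401}.$$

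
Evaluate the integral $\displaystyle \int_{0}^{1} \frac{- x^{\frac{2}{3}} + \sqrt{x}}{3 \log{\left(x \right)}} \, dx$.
$\log{\left(\frac{30^{\frac{2}{3}}}{10} \right)}$

Consider the one-parameter family: let $I(a) = \int_{0}^{1} \frac{\sqrt{x} - x^{a}}{3 \log{\left(x \right)}} \, dx$.

Since $\dfrac{\partial}{\partial a}\,x^{a} = x^{a} \ln x$, the $\ln x$ in the denominator cancels and
$$\frac{dI}{da} = \int_{0}^{1} - \frac{1}{3} x^{a} \, dx = - \frac{1}{3} \left[\frac{x^{a+1}}{a+1}\right]_0^1 = - \frac{1}{3 a + 3}.$$

Integrating with respect to $a$ gives $I(a) = - \frac{\log{\left(a + 1 \right)}}{3} - \frac{\log{\left(2 \right)}}{3} + \frac{\log{\left(3 \right)}}{3} + C$.

At $a = \frac{1}{2}$ the integrand is identically $0$, so $I(\frac{1}{2}) = 0$. The closed form gives $0$, hence $C = 0$.

Setting $a = \frac{2}{3}$:
$$I = \log{\left(\frac{30^{\frac{2}{3}}}{10} \right)}.$$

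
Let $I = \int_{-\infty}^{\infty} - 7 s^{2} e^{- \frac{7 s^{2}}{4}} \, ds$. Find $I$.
$- \frac{4 \sqrt{7} \sqrt{\pi}}{7}$

Consider the simpler parametrised integral
$$J(a) = \int_{-\infty}^{\infty} - 7 e^{- a s^{2}} \, ds = - \frac{7 \sqrt{\pi}}{\sqrt{a}}.$$

Differentiating under the integral sign brings down a factor of $(-s^2)$:
$$\frac{dJ}{da} = \int_{-\infty}^{\infty} 7 s^{2} e^{- a s^{2}} \, ds = \frac{7 \sqrt{\pi}}{2 a^{\frac{3}{2}}}.$$

The integral on the left is $-I$, so $I = - \frac{7 \sqrt{\pi}}{2 a^{\frac{3}{2}}}$.

Setting $a = \frac{7}{4}$:
$$I = - \frac{4 \sqrt{7} \sqrt{\pi}}{7}.$$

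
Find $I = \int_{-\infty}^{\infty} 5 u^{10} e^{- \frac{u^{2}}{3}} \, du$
$\frac{1148175 \sqrt{3} \sqrt{\pi}}{32}$

Start from the elementary integral
$$J(a) = \int_{-\infty}^{\infty} 5 e^{- a u^{2}} \, du = \frac{5 \sqrt{\pi}}{\sqrt{a}}.$$

Differentiating under the integral sign brings down a factor of $(-u^2)$:
$$\frac{dJ}{da} = \int_{-\infty}^{\infty} - 5 u^{2} e^{- a u^{2}} \, du = - \frac{5 \sqrt{\pi}}{2 a^{\frac{3}{2}}}.$$

Repeating $5$ times in total — each differentiation brings down another $(-u^2)$ — gives
$$\frac{d^{5}J}{da^{5}} = \int_{-\infty}^{\infty} - 5 u^{10} e^{- a u^{2}} \, du = - \frac{4725 \sqrt{\pi}}{32 a^{\frac{11}{2}}},$$
and the integrand here is $(-1)^{5}$ times the target integrand, so $I = (-1)^{5}\,\frac{d^{5}J}{da^{5}} = \frac{4725 \sqrt{\pi}}{32 a^{\frac{11}{2}}}$.

Setting $a = \frac{1}{3}$:
$$I = \frac{1148175 \sqrt{3} \sqrt{\pi}}{32}.$$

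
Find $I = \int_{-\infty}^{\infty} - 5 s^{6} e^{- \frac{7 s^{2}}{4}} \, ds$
$- \frac{1200 \sqrt{7} \sqrt{\pi}}{2401}$

Consider the simpler parametrised integral
$$J(a) = \int_{-\infty}^{\infty} - 5 e^{- a s^{2}} \, ds = - \frac{5 \sqrt{\pi}}{\sqrt{a}}.$$

Differentiating under the integral sign brings down a factor of $(-s^2)$:
$$\frac{dJ}{da} = \int_{-\infty}^{\infty} 5 s^{2} e^{- a s^{2}} \, ds = \frac{5 \sqrt{\pi}}{2 a^{\frac{3}{2}}}.$$

Repeating $3$ times in total — each differentiation brings down another $(-s^2)$ — gives
$$\frac{d^{3}J}{da^{3}} = \int_{-\infty}^{\infty} 5 s^{6} e^{- a s^{2}} \, ds = \frac{75 \sqrt{\pi}}{8 a^{\frac{7}{2}}},$$
and the integrand here is $(-1)^{3}$ times the target integrand, so $I = (-1)^{3}\,\frac{d^{3}J}{da^{3}} = - \frac{75 \sqrt{\pi}}{8 a^{\frac{7}{2}}}$.

Setting $a = \frac{7}{4}$:
$$I = - \frac{1200 \sqrt{7} \sqrt{\pi}}{2401}.$$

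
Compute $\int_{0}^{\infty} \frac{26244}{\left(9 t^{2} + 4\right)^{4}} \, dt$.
$\frac{10935 \pi}{1024}$

Begin with the known result
$$J(a) = \int_{0}^{\infty} \frac{4}{a^{2} + t^{2}} \, dt = \frac{2 \pi}{a}.$$

Differentiating under the integral sign with respect to $a$,
$$\frac{dJ}{da} = \int_{0}^{\infty} - \frac{8 a}{\left(a^{2} + t^{2}\right)^{2}} \, dt = - \frac{2 \pi}{a^{2}},$$
so $\int_{0}^{\infty} \frac{4}{\left(a^{2} + t^{2}\right)^{2}} \, dt = \frac{\pi}{a^{3}}$.

Repeating — each differentiation of $1/(t^2+a^2)^j$ produces $-2ja/(t^2+a^2)^{j+1}$ — and dividing through by $-2ja$ at each step yields, after $3$ differentiations in total,
$$\int_{0}^{\infty} \frac{4}{\left(a^{2} + t^{2}\right)^{4}} \, dt = \frac{5 \pi}{8 a^{7}}.$$

Setting $a = \frac{2}{3}$:
$$I = \frac{10935 \pi}{1024}.$$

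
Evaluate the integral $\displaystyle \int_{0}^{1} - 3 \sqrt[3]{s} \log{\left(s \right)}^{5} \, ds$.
$\frac{32805}{512}$

Start from the elementary integral
$$J(a) = \int_{0}^{1} - 3 s^{a} \, ds = - \frac{3}{a + 1}.$$

Differentiating under the integral sign brings down a factor of $\ln s$:
$$\frac{dJ}{da} = \int_{0}^{1} - 3 s^{a} \log{\left(s \right)} \, ds = \frac{3}{\left(a + 1\right)^{2}}.$$

Repeating $5$ times in total — each differentiation brings down another $\ln s$ — gives
$$\frac{d^{5}J}{da^{5}} = \int_{0}^{1} - 3 s^{a} \log{\left(s \right)}^{5} \, ds = \frac{360}{\left(a + 1\right)^{6}},$$
and the integrand here is exactly the target integrand, so $I = \frac{360}{\left(a + 1\right)^{6}}$.

Setting $a = \frac{1}{3}$:
$$I = \frac{32805}{512}.$$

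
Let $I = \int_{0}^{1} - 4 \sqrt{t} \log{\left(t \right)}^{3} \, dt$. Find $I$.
$\frac{128}{27}$

Start from the elementary integral
$$J(a) = \int_{0}^{1} - 4 t^{a} \, dt = - \frac{4}{a + 1}.$$

Differentiating under the integral sign brings down a factor of $\ln t$:
$$\frac{dJ}{da} = \int_{0}^{1} - 4 t^{a} \log{\left(t \right)} \, dt = \frac{4}{\left(a + 1\right)^{2}}.$$

Repeating $3$ times in total — each differentiation brings down another $\ln t$ — gives
$$\frac{d^{3}J}{da^{3}} = \int_{0}^{1} - 4 t^{a} \log{\left(t \right)}^{3} \, dt = \frac{24}{\left(a + 1\right)^{4}},$$
and the integrand here is exactly the target integrand, so $I = \frac{24}{\left(a + 1\right)^{4}}$.

Setting $a = \frac{1}{2}$:
$$I = \frac{128}{27}.$$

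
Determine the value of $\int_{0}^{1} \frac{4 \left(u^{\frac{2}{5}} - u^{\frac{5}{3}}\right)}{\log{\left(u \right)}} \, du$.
$- \log{\left(\frac{2560000}{194481} \right)}$

Replace the exponent $\frac{5}{3}$ by a parameter $a$: let $I(a) = \int_{0}^{1} \frac{4 \left(u^{\frac{2}{5}} - u^{a}\right)}{\log{\left(u \right)}} \, du$.

Since $\dfrac{\partial}{\partial a}\,u^{a} = u^{a} \ln u$, the $\ln u$ in the denominator cancels and
$$\frac{dI}{da} = \int_{0}^{1} -4 u^{a} \, du = -4 \left[\frac{u^{a+1}}{a+1}\right]_0^1 = - \frac{4}{a + 1}.$$

Integrating with respect to $a$ gives $I(a) = - \log{\left(\frac{625 \left(a + 1\right)^{4}}{2401} \right)} + C$.

At $a = \frac{2}{5}$ the integrand is identically $0$, so $I(\frac{2}{5}) = 0$. The closed form gives $0$, hence $C = 0$.

Setting $a = \frac{5}{3}$:
$$I = - \log{\left(\frac{2560000}{194481} \right)}.$$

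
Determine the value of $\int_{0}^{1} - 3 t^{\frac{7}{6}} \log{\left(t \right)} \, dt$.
$\frac{108}{169}$

Begin with the known integral
$$J(a) = \int_{0}^{1} - 3 t^{a} \, dt = - \frac{3}{a + 1}.$$

Differentiating under the integral sign brings down a factor of $\ln t$:
$$\frac{dJ}{da} = \int_{0}^{1} - 3 t^{a} \log{\left(t \right)} \, dt = \frac{3}{\left(a + 1\right)^{2}}.$$

The integral on the left is $I$, so $I = \frac{3}{\left(a + 1\right)^{2}}$.

Setting $a = \frac{7}{6}$:
$$I = \frac{108}{169}.$$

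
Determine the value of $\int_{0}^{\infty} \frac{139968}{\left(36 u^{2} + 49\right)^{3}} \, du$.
$\frac{4374 \pi}{16807}$

Recall the elementary integral
$$J(a) = \int_{0}^{\infty} \frac{3}{a^{2} + u^{2}} \, du = \frac{3 \pi}{2 a}.$$

Differentiating under the integral sign with respect to $a$,
$$\frac{dJ}{da} = \int_{0}^{\infty} - \frac{6 a}{\left(a^{2} + u^{2}\right)^{2}} \, du = - \frac{3 \pi}{2 a^{2}},$$
so $\int_{0}^{\infty} \frac{3}{\left(a^{2} + u^{2}\right)^{2}} \, du = \frac{3 \pi}{4 a^{3}}$.

Repeating — each differentiation of $1/(u^2+a^2)^j$ produces $-2ja/(u^2+a^2)^{j+1}$ — and dividing through by $-2ja$ at each step yields, after $2$ differentiations in total,
$$\int_{0}^{\infty} \frac{3}{\left(a^{2} + u^{2}\right)^{3}} \, du = \frac{9 \pi}{16 a^{5}}.$$

Setting $a = \frac{7}{6}$:
$$I = \frac{4374 \pi}{16807}.$$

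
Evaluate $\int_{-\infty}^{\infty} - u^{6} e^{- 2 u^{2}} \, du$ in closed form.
$- \frac{15 \sqrt{2} \sqrt{\pi}}{128}$

Begin with the known integral
$$J(a) = \int_{-\infty}^{\infty} - e^{- a u^{2}} \, du = - \frac{\sqrt{\pi}}{\sqrt{a}}.$$

Differentiating under the integral sign brings down a factor of $(-u^2)$:
$$\frac{dJ}{da} = \int_{-\infty}^{\infty} u^{2} e^{- a u^{2}} \, du = \frac{\sqrt{\pi}}{2 a^{\frac{3}{2}}}.$$

Repeating $3$ times in total — each differentiation brings down another $(-u^2)$ — gives
$$\frac{d^{3}J}{da^{3}} = \int_{-\infty}^{\infty} u^{6} e^{- a u^{2}} \, du = \frac{15 \sqrt{\pi}}{8 a^{\frac{7}{2}}},$$
and the integrand here is $(-1)^{3}$ times the target integrand, so $I = (-1)^{3}\,\frac{d^{3}J}{da^{3}} = - \frac{15 \sqrt{\pi}}{8 a^{\frac{7}{2}}}$.

Setting $a = 2$:
$$I = - \frac{15 \sqrt{2} \sqrt{\pi}}{128}.$$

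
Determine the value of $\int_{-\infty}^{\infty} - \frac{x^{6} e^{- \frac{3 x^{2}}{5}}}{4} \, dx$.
$- \frac{625 \sqrt{15} \sqrt{\pi}}{864}$

Begin with the known integral
$$J(a) = \int_{-\infty}^{\infty} - \frac{e^{- a x^{2}}}{4} \, dx = - \frac{\sqrt{\pi}}{4 \sqrt{a}}.$$

Differentiating under the integral sign brings down a factor of $(-x^2)$:
$$\frac{dJ}{da} = \int_{-\infty}^{\infty} \frac{x^{2} e^{- a x^{2}}}{4} \, dx = \frac{\sqrt{\pi}}{8 a^{\frac{3}{2}}}.$$

Repeating $3$ times in total — each differentiation brings down another $(-x^2)$ — gives
$$\frac{d^{3}J}{da^{3}} = \int_{-\infty}^{\infty} \frac{x^{6} e^{- a x^{2}}}{4} \, dx = \frac{15 \sqrt{\pi}}{32 a^{\frac{7}{2}}},$$
and the integrand here is $(-1)^{3}$ times the target integrand, so $I = (-1)^{3}\,\frac{d^{3}J}{da^{3}} = - \frac{15 \sqrt{\pi}}{32 a^{\frac{7}{2}}}$.

Setting $a = \frac{3}{5}$:
$$I = - \frac{625 \sqrt{15} \sqrt{\pi}}{864}.$$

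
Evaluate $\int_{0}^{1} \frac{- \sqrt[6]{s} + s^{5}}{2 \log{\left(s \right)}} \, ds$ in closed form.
$- \frac{\log{\left(7 \right)}}{2} + \log{\left(6 \right)}$

Introduce a parameter $a$ in the exponent: let $I(a) = \int_{0}^{1} \frac{s^{5} - s^{a}}{2 \log{\left(s \right)}} \, ds$.

Since $\dfrac{\partial}{\partial a}\,s^{a} = s^{a} \ln s$, the $\ln s$ in the denominator cancels and
$$\frac{dI}{da} = \int_{0}^{1} - \frac{1}{2} s^{a} \, ds = - \frac{1}{2} \left[\frac{s^{a+1}}{a+1}\right]_0^1 = - \frac{1}{2 a + 2}.$$

Integrating with respect to $a$ gives $I(a) = - \frac{\log{\left(a + 1 \right)}}{2} + \frac{\log{\left(6 \right)}}{2} + C$.

At $a = 5$ the integrand is identically $0$, so $I(5) = 0$. The closed form gives $0$, hence $C = 0$.

Setting $a = \frac{1}{6}$:
$$I = - \frac{\log{\left(7 \right)}}{2} + \log{\left(6 \right)}.$$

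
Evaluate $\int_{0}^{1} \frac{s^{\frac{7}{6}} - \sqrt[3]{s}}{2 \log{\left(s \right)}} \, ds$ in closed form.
$\log{\left(\frac{\sqrt{26}}{4} \right)}$

Replace the exponent $\frac{1}{3}$ by a parameter $a$: let $I(a) = \int_{0}^{1} \frac{s^{\frac{7}{6}} - s^{a}}{2 \log{\left(s \right)}} \, ds$.

Since $\dfrac{\partial}{\partial a}\,s^{a} = s^{a} \ln s$, the $\ln s$ in the denominator cancels and
$$\frac{dI}{da} = \int_{0}^{1} - \frac{1}{2} s^{a} \, ds = - \frac{1}{2} \left[\frac{s^{a+1}}{a+1}\right]_0^1 = - \frac{1}{2 a + 2}.$$

Integrating with respect to $a$ gives $I(a) = - \frac{\log{\left(a + 1 \right)}}{2} - \frac{\log{\left(6 \right)}}{2} + \frac{\log{\left(13 \right)}}{2} + C$.

At $a = \frac{7}{6}$ the integrand is identically $0$, so $I(\frac{7}{6}) = 0$. The closed form gives $0$, hence $C = 0$.

Setting $a = \frac{1}{3}$:
$$I = \log{\left(\frac{\sqrt{26}}{4} \right)}.$$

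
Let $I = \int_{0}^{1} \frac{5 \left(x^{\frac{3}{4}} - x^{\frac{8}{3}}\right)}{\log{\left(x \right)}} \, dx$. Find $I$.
$\log{\left(\frac{4084101}{164916224} \right)}$

Consider the one-parameter family: let $I(a) = \int_{0}^{1} \frac{5 \left(- x^{\frac{8}{3}} + x^{a}\right)}{\log{\left(x \right)}} \, dx$.

Since $\dfrac{\partial}{\partial a}\,x^{a} = x^{a} \ln x$, the $\ln x$ in the denominator cancels and
$$\frac{dI}{da} = \int_{0}^{1} 5 x^{a} \, dx = 5 \left[\frac{x^{a+1}}{a+1}\right]_0^1 = \frac{5}{a + 1}.$$

Integrating with respect to $a$ gives $I(a) = \log{\left(\frac{243 \left(a + 1\right)^{5}}{161051} \right)} + C$.

At $a = \frac{8}{3}$ the integrand is identically $0$, so $I(\frac{8}{3}) = 0$. The closed form gives $0$, hence $C = 0$.

Setting $a = \frac{3}{4}$:
$$I = \log{\left(\frac{4084101}{164916224} \right)}.$$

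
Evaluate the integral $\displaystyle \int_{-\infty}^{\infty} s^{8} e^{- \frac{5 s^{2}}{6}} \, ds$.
$\frac{1701 \sqrt{30} \sqrt{\pi}}{625}$

Begin with the known integral
$$J(a) = \int_{-\infty}^{\infty} e^{- a s^{2}} \, ds = \frac{\sqrt{\pi}}{\sqrt{a}}.$$

Differentiating under the integral sign brings down a factor of $(-s^2)$:
$$\frac{dJ}{da} = \int_{-\infty}^{\infty} - s^{2} e^{- a s^{2}} \, ds = - \frac{\sqrt{\pi}}{2 a^{\frac{3}{2}}}.$$

Repeating $4$ times in total — each differentiation brings down another $(-s^2)$ — gives
$$\frac{d^{4}J}{da^{4}} = \int_{-\infty}^{\infty} s^{8} e^{- a s^{2}} \, ds = \frac{105 \sqrt{\pi}}{16 a^{\frac{9}{2}}},$$
and the integrand here is exactly the target integrand, so $I = \frac{105 \sqrt{\pi}}{16 a^{\frac{9}{2}}}$.

Setting $a = \frac{5}{6}$:
$$I = \frac{1701 \sqrt{30} \sqrt{\pi}}{625}.$$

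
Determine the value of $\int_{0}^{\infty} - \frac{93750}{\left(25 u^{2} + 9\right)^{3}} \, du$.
$- \frac{3125 \pi}{216}$

Recall the elementary integral
$$J(a) = \int_{0}^{\infty} - \frac{6}{a^{2} + u^{2}} \, du = - \frac{3 \pi}{a}.$$

Differentiating under the integral sign with respect to $a$,
$$\frac{dJ}{da} = \int_{0}^{\infty} \frac{12 a}{\left(a^{2} + u^{2}\right)^{2}} \, du = \frac{3 \pi}{a^{2}},$$
so $\int_{0}^{\infty} - \frac{6}{\left(a^{2} + u^{2}\right)^{2}} \, du = - \frac{3 \pi}{2 a^{3}}$.

Repeating — each differentiation of $1/(u^2+a^2)^j$ produces $-2ja/(u^2+a^2)^{j+1}$ — and dividing through by $-2ja$ at each step yields, after $2$ differentiations in total,
$$\int_{0}^{\infty} - \frac{6}{\left(a^{2} + u^{2}\right)^{3}} \, du = - \frac{9 \pi}{8 a^{5}}.$$

Setting $a = \frac{3}{5}$:
$$I = - \frac{3125 \pi}{216}.$$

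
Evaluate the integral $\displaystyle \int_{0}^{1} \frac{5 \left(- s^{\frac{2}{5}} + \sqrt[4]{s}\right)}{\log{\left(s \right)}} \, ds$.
$- \log{\left(\frac{17210368}{9765625} \right)}$

Introduce a parameter $a$ in the exponent: let $I(a) = \int_{0}^{1} \frac{5 \left(\sqrt[4]{s} - s^{a}\right)}{\log{\left(s \right)}} \, ds$.

Since $\dfrac{\partial}{\partial a}\,s^{a} = s^{a} \ln s$, the $\ln s$ in the denominator cancels and
$$\frac{dI}{da} = \int_{0}^{1} -5 s^{a} \, ds = -5 \left[\frac{s^{a+1}}{a+1}\right]_0^1 = - \frac{5}{a + 1}.$$

Integrating with respect to $a$ gives $I(a) = - \log{\left(\frac{1024 \left(a + 1\right)^{5}}{3125} \right)} + C$.

At $a = \frac{1}{4}$ the integrand is identically $0$, so $I(\frac{1}{4}) = 0$. The closed form gives $0$, hence $C = 0$.

Setting $a = \frac{2}{5}$:
$$I = - \log{\left(\frac{17210368}{9765625} \right)}.$$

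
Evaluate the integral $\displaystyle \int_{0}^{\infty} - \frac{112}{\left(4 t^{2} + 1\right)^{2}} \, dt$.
$- 14 \pi$

Recall the elementary integral
$$J(a) = \int_{0}^{\infty} - \frac{7}{a^{2} + t^{2}} \, dt = - \frac{7 \pi}{2 a}.$$

Differentiating under the integral sign with respect to $a$,
$$\frac{dJ}{da} = \int_{0}^{\infty} \frac{14 a}{\left(a^{2} + t^{2}\right)^{2}} \, dt = \frac{7 \pi}{2 a^{2}},$$
so $\int_{0}^{\infty} - \frac{7}{\left(a^{2} + t^{2}\right)^{2}} \, dt = - \frac{7 \pi}{4 a^{3}}$.

Setting $a = \frac{1}{2}$:
$$I = - 14 \pi.$$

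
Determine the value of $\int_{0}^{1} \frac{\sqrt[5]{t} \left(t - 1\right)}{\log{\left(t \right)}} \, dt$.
$- \log{\left(6 \right)} + \log{\left(11 \right)}$

Introduce a parameter $a$ in the exponent: let $I(a) = \int_{0}^{1} \frac{t^{\frac{6}{5}} - t^{a}}{\log{\left(t \right)}} \, dt$.

Since $\dfrac{\partial}{\partial a}\,t^{a} = t^{a} \ln t$, the $\ln t$ in the denominator cancels and
$$\frac{dI}{da} = \int_{0}^{1} -1 t^{a} \, dt = -1 \left[\frac{t^{a+1}}{a+1}\right]_0^1 = - \frac{1}{a + 1}.$$

Integrating with respect to $a$ gives $I(a) = - \log{\left(\frac{5 a}{11} + \frac{5}{11} \right)} + C$.

At $a = \frac{6}{5}$ the integrand is identically $0$, so $I(\frac{6}{5}) = 0$. The closed form gives $0$, hence $C = 0$.

Setting $a = \frac{1}{5}$:
$$I = - \log{\left(6 \right)} + \log{\left(11 \right)}.$$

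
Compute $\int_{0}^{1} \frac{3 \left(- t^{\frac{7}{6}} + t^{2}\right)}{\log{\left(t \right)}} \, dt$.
$\log{\left(\frac{5832}{2197} \right)}$

Introduce a parameter $a$ in the exponent: let $I(a) = \int_{0}^{1} \frac{3 \left(- t^{\frac{7}{6}} + t^{a}\right)}{\log{\left(t \right)}} \, dt$.

Since $\dfrac{\partial}{\partial a}\,t^{a} = t^{a} \ln t$, the $\ln t$ in the denominator cancels and
$$\frac{dI}{da} = \int_{0}^{1} 3 t^{a} \, dt = 3 \left[\frac{t^{a+1}}{a+1}\right]_0^1 = \frac{3}{a + 1}.$$

Integrating with respect to $a$ gives $I(a) = \log{\left(\frac{216 \left(a + 1\right)^{3}}{2197} \right)} + C$.

At $a = \frac{7}{6}$ the integrand is identically $0$, so $I(\frac{7}{6}) = 0$. The closed form gives $0$, hence $C = 0$.

Setting $a = 2$:
$$I = \log{\left(\frac{5832}{2197} \right)}.$$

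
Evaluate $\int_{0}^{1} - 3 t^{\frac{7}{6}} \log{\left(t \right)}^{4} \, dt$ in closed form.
$- \frac{559872}{371293}$

Begin with the known integral
$$J(a) = \int_{0}^{1} - 3 t^{a} \, dt = - \frac{3}{a + 1}.$$

Differentiating under the integral sign brings down a factor of $\ln t$:
$$\frac{dJ}{da} = \int_{0}^{1} - 3 t^{a} \log{\left(t \right)} \, dt = \frac{3}{\left(a + 1\right)^{2}}.$$

Repeating $4$ times in total — each differentiation brings down another $\ln t$ — gives
$$\frac{d^{4}J}{da^{4}} = \int_{0}^{1} - 3 t^{a} \log{\left(t \right)}^{4} \, dt = - \frac{72}{\left(a + 1\right)^{5}},$$
and the integrand here is exactly the target integrand, so $I = - \frac{72}{\left(a + 1\right)^{5}}$.

Setting $a = \frac{7}{6}$:
$$I = - \frac{559872}{371293}.$$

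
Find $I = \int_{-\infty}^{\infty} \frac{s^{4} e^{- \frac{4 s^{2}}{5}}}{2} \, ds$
$\frac{75 \sqrt{5} \sqrt{\pi}}{256}$

Begin with the known integral
$$J(a) = \int_{-\infty}^{\infty} \frac{e^{- a s^{2}}}{2} \, ds = \frac{\sqrt{\pi}}{2 \sqrt{a}}.$$

Differentiating under the integral sign brings down a factor of $(-s^2)$:
$$\frac{dJ}{da} = \int_{-\infty}^{\infty} - \frac{s^{2} e^{- a s^{2}}}{2} \, ds = - \frac{\sqrt{\pi}}{4 a^{\frac{3}{2}}}.$$

Repeating twice in total — each differentiation brings down another $(-s^2)$ — gives
$$\frac{d^{2}J}{da^{2}} = \int_{-\infty}^{\infty} \frac{s^{4} e^{- a s^{2}}}{2} \, ds = \frac{3 \sqrt{\pi}}{8 a^{\frac{5}{2}}},$$
and the integrand here is exactly the target integrand, so $I = \frac{3 \sqrt{\pi}}{8 a^{\frac{5}{2}}}$.

Setting $a = \frac{4}{5}$:
$$I = \frac{75 \sqrt{5} \sqrt{\pi}}{256}.$$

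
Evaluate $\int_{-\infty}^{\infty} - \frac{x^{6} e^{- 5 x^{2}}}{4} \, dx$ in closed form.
$- \frac{3 \sqrt{5} \sqrt{\pi}}{4000}$

Start from the elementary integral
$$J(a) = \int_{-\infty}^{\infty} - \frac{e^{- a x^{2}}}{4} \, dx = - \frac{\sqrt{\pi}}{4 \sqrt{a}}.$$

Differentiating under the integral sign brings down a factor of $(-x^2)$:
$$\frac{dJ}{da} = \int_{-\infty}^{\infty} \frac{x^{2} e^{- a x^{2}}}{4} \, dx = \frac{\sqrt{\pi}}{8 a^{\frac{3}{2}}}.$$

Repeating $3$ times in total — each differentiation brings down another $(-x^2)$ — gives
$$\frac{d^{3}J}{da^{3}} = \int_{-\infty}^{\infty} \frac{x^{6} e^{- a x^{2}}}{4} \, dx = \frac{15 \sqrt{\pi}}{32 a^{\frac{7}{2}}},$$
and the integrand here is $(-1)^{3}$ times the target integrand, so $I = (-1)^{3}\,\frac{d^{3}J}{da^{3}} = - \frac{15 \sqrt{\pi}}{32 a^{\frac{7}{2}}}$.

Setting $a = 5$:
$$I = - \frac{3 \sqrt{5} \sqrt{\pi}}{4000}.$$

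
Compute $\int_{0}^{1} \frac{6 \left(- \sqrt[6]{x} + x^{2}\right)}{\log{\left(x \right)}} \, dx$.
$\log{\left(\frac{34012224}{117649} \right)}$

Introduce a parameter $a$ in the exponent: let $I(a) = \int_{0}^{1} \frac{6 \left(- \sqrt[6]{x} + x^{a}\right)}{\log{\left(x \right)}} \, dx$.

Since $\dfrac{\partial}{\partial a}\,x^{a} = x^{a} \ln x$, the $\ln x$ in the denominator cancels and
$$\frac{dI}{da} = \int_{0}^{1} 6 x^{a} \, dx = 6 \left[\frac{x^{a+1}}{a+1}\right]_0^1 = \frac{6}{a + 1}.$$

Integrating with respect to $a$ gives $I(a) = \log{\left(\frac{46656 \left(a + 1\right)^{6}}{117649} \right)} + C$.

At $a = \frac{1}{6}$ the integrand is identically $0$, so $I(\frac{1}{6}) = 0$. The closed form gives $0$, hence $C = 0$.

Setting $a = 2$:
$$I = \log{\left(\frac{34012224}{117649} \right)}.$$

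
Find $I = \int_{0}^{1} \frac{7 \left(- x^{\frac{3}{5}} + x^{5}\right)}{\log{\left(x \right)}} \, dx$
$\log{\left(\frac{170859375}{16384} \right)}$

Consider the one-parameter family: let $I(a) = \int_{0}^{1} \frac{7 \left(x^{5} - x^{a}\right)}{\log{\left(x \right)}} \, dx$.

Since $\dfrac{\partial}{\partial a}\,x^{a} = x^{a} \ln x$, the $\ln x$ in the denominator cancels and
$$\frac{dI}{da} = \int_{0}^{1} -7 x^{a} \, dx = -7 \left[\frac{x^{a+1}}{a+1}\right]_0^1 = - \frac{7}{a + 1}.$$

Integrating with respect to $a$ gives $I(a) = \log{\left(\frac{279936}{\left(a + 1\right)^{7}} \right)} + C$.

At $a = 5$ the integrand is identically $0$, so $I(5) = 0$. The closed form gives $0$, hence $C = 0$.

Setting $a = \frac{3}{5}$:
$$I = \log{\left(\frac{170859375}{16384} \right)}.$$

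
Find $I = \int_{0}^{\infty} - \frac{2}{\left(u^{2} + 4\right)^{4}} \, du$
$- \frac{5 \pi}{2048}$

Start from the standard arctangent integral
$$J(a) = \int_{0}^{\infty} - \frac{2}{a^{2} + u^{2}} \, du = - \frac{\pi}{a}.$$

Differentiating under the integral sign with respect to $a$,
$$\frac{dJ}{da} = \int_{0}^{\infty} \frac{4 a}{\left(a^{2} + u^{2}\right)^{2}} \, du = \frac{\pi}{a^{2}},$$
so $\int_{0}^{\infty} - \frac{2}{\left(a^{2} + u^{2}\right)^{2}} \, du = - \frac{\pi}{2 a^{3}}$.

Repeating — each differentiation of $1/(u^2+a^2)^j$ produces $-2ja/(u^2+a^2)^{j+1}$ — and dividing through by $-2ja$ at each step yields, after $3$ differentiations in total,
$$\int_{0}^{\infty} - \frac{2}{\left(a^{2} + u^{2}\right)^{4}} \, du = - \frac{5 \pi}{16 a^{7}}.$$

Setting $a = 2$:
$$I = - \frac{5 \pi}{2048}.$$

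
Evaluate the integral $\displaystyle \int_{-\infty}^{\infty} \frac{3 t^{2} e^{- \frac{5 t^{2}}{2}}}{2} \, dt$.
$\frac{3 \sqrt{10} \sqrt{\pi}}{50}$

Start from the elementary integral
$$J(a) = \int_{-\infty}^{\infty} \frac{3 e^{- a t^{2}}}{2} \, dt = \frac{3 \sqrt{\pi}}{2 \sqrt{a}}.$$

Differentiating under the integral sign brings down a factor of $(-t^2)$:
$$\frac{dJ}{da} = \int_{-\infty}^{\infty} - \frac{3 t^{2} e^{- a t^{2}}}{2} \, dt = - \frac{3 \sqrt{\pi}}{4 a^{\frac{3}{2}}}.$$

The integral on the left is $-I$, so $I = \frac{3 \sqrt{\pi}}{4 a^{\frac{3}{2}}}$.

Setting $a = \frac{5}{2}$:
$$I = \frac{3 \sqrt{10} \sqrt{\pi}}{50}.$$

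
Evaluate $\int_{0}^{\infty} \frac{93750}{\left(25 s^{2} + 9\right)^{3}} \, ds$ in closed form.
$\frac{3125 \pi}{216}$

Start from the standard arctangent integral
$$J(a) = \int_{0}^{\infty} \frac{6}{a^{2} + s^{2}} \, ds = \frac{3 \pi}{a}.$$

Differentiating under the integral sign with respect to $a$,
$$\frac{dJ}{da} = \int_{0}^{\infty} - \frac{12 a}{\left(a^{2} + s^{2}\right)^{2}} \, ds = - \frac{3 \pi}{a^{2}},$$
so $\int_{0}^{\infty} \frac{6}{\left(a^{2} + s^{2}\right)^{2}} \, ds = \frac{3 \pi}{2 a^{3}}$.

Repeating — each differentiation of $1/(s^2+a^2)^j$ produces $-2ja/(s^2+a^2)^{j+1}$ — and dividing through by $-2ja$ at each step yields, after $2$ differentiations in total,
$$\int_{0}^{\infty} \frac{6}{\left(a^{2} + s^{2}\right)^{3}} \, ds = \frac{9 \pi}{8 a^{5}}.$$

Setting $a = \frac{3}{5}$:
$$I = \frac{3125 \pi}{216}.$$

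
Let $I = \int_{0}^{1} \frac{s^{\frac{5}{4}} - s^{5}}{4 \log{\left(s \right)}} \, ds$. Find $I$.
$\log{\left(\frac{\sqrt[4]{6}}{2} \right)}$

Introduce a parameter $a$ in the exponent: let $I(a) = \int_{0}^{1} \frac{s^{\frac{5}{4}} - s^{a}}{4 \log{\left(s \right)}} \, ds$.

Since $\dfrac{\partial}{\partial a}\,s^{a} = s^{a} \ln s$, the $\ln s$ in the denominator cancels and
$$\frac{dI}{da} = \int_{0}^{1} - \frac{1}{4} s^{a} \, ds = - \frac{1}{4} \left[\frac{s^{a+1}}{a+1}\right]_0^1 = - \frac{1}{4 a + 4}.$$

Integrating with respect to $a$ gives $I(a) = - \frac{\log{\left(a + 1 \right)}}{4} - \frac{\log{\left(2 \right)}}{2} + \frac{\log{\left(3 \right)}}{2} + C$.

At $a = \frac{5}{4}$ the integrand is identically $0$, so $I(\frac{5}{4}) = 0$. The closed form gives $0$, hence $C = 0$.

Setting $a = 5$:
$$I = \log{\left(\frac{\sqrt[4]{6}}{2} \right)}.$$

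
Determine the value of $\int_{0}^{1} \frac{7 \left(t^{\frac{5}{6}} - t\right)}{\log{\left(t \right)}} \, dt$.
$\log{\left(\frac{19487171}{35831808} \right)}$

Replace the exponent $\frac{5}{6}$ by a parameter $a$: let $I(a) = \int_{0}^{1} \frac{7 \left(- t + t^{a}\right)}{\log{\left(t \right)}} \, dt$.

Since $\dfrac{\partial}{\partial a}\,t^{a} = t^{a} \ln t$, the $\ln t$ in the denominator cancels and
$$\frac{dI}{da} = \int_{0}^{1} 7 t^{a} \, dt = 7 \left[\frac{t^{a+1}}{a+1}\right]_0^1 = \frac{7}{a + 1}.$$

Integrating with respect to $a$ gives $I(a) = \log{\left(\frac{\left(a + 1\right)^{7}}{128} \right)} + C$.

At $a = 1$ the integrand is identically $0$, so $I(1) = 0$. The closed form gives $0$, hence $C = 0$.

Setting $a = \frac{5}{6}$:
$$I = \log{\left(\frac{19487171}{35831808} \right)}.$$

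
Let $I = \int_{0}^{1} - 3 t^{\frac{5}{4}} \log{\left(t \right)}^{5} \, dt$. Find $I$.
$\frac{163840}{59049}$

Begin with the known integral
$$J(a) = \int_{0}^{1} - 3 t^{a} \, dt = - \frac{3}{a + 1}.$$

Differentiating under the integral sign brings down a factor of $\ln t$:
$$\frac{dJ}{da} = \int_{0}^{1} - 3 t^{a} \log{\left(t \right)} \, dt = \frac{3}{\left(a + 1\right)^{2}}.$$

Repeating $5$ times in total — each differentiation brings down another $\ln t$ — gives
$$\frac{d^{5}J}{da^{5}} = \int_{0}^{1} - 3 t^{a} \log{\left(t \right)}^{5} \, dt = \frac{360}{\left(a + 1\right)^{6}},$$
and the integrand here is exactly the target integrand, so $I = \frac{360}{\left(a + 1\right)^{6}}$.

Setting $a = \frac{5}{4}$:
$$I = \frac{163840}{59049}.$$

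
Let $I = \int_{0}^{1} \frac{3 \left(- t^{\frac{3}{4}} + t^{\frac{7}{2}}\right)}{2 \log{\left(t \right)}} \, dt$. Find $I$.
$- \log{\left(7 \right)} - \frac{\log{\left(14 \right)}}{2} + \log{\left(108 \right)}$

Introduce a parameter $a$ in the exponent: let $I(a) = \int_{0}^{1} \frac{3 \left(t^{\frac{7}{2}} - t^{a}\right)}{2 \log{\left(t \right)}} \, dt$.

Since $\dfrac{\partial}{\partial a}\,t^{a} = t^{a} \ln t$, the $\ln t$ in the denominator cancels and
$$\frac{dI}{da} = \int_{0}^{1} - \frac{3}{2} t^{a} \, dt = - \frac{3}{2} \left[\frac{t^{a+1}}{a+1}\right]_0^1 = - \frac{3}{2 a + 2}.$$

Integrating with respect to $a$ gives $I(a) = - \log{\left(\frac{2 \sqrt{2} \left(a + 1\right)^{\frac{3}{2}}}{27} \right)} + C$.

At $a = \frac{7}{2}$ the integrand is identically $0$, so $I(\frac{7}{2}) = 0$. The closed form gives $0$, hence $C = 0$.

Setting $a = \frac{3}{4}$:
$$I = - \log{\left(7 \right)} - \frac{\log{\left(14 \right)}}{2} + \log{\left(108 \right)}.$$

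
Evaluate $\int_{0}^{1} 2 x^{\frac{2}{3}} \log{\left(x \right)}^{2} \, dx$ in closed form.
$\frac{108}{125}$

Begin with the known integral
$$J(a) = \int_{0}^{1} 2 x^{a} \, dx = \frac{2}{a + 1}.$$

Differentiating under the integral sign brings down a factor of $\ln x$:
$$\frac{dJ}{da} = \int_{0}^{1} 2 x^{a} \log{\left(x \right)} \, dx = - \frac{2}{\left(a + 1\right)^{2}}.$$

Repeating twice in total — each differentiation brings down another $\ln x$ — gives
$$\frac{d^{2}J}{da^{2}} = \int_{0}^{1} 2 x^{a} \log{\left(x \right)}^{2} \, dx = \frac{4}{\left(a + 1\right)^{3}},$$
and the integrand here is exactly the target integrand, so $I = \frac{4}{\left(a + 1\right)^{3}}$.

Setting $a = \frac{2}{3}$:
$$I = \frac{108}{125}.$$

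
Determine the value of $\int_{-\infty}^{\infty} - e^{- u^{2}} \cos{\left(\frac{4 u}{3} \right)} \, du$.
$- \frac{\sqrt{\pi}}{e^{\frac{4}{9}}}$

Define $I(b) = \int_{-\infty}^{\infty} - e^{- u^{2}} \cos{\left(b u \right)} \, du$.

Differentiating under the integral sign,
$$I'(b) = \int_{-\infty}^{\infty} u e^{- u^{2}} \sin{\left(b u \right)} \, du.$$

Integrate $\int_{-\infty}^{\infty} u \sin(b u)\, e^{- u^{2}}\, du$ by parts with $w = \sin(b u)$ and $dv = u\, e^{- u^{2}}\, du$, giving $v = - \frac{e^{- u^{2}}}{2}$. The boundary term vanishes and
$$\int_{-\infty}^{\infty} u \sin(b u)\, e^{- u^{2}}\, du = \frac{b}{2} \int_{-\infty}^{\infty} \cos(b u)\, e^{- u^{2}}\, du,$$
so $I'(b) = - \frac{b}{2}\, I(b)$.

This is a separable first-order ODE; solving with the initial condition $I(0) = \int_{-\infty}^{\infty} - e^{- u^{2}}\,du = - \sqrt{\pi}$ gives
$$I(b) = - \sqrt{\pi} e^{- \frac{b^{2}}{4}}.$$

Setting $b = \frac{4}{3}$:
$$I = - \frac{\sqrt{\pi}}{e^{\frac{4}{9}}}.$$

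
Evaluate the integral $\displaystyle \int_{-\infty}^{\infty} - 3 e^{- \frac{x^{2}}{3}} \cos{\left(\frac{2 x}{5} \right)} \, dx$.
$- \frac{3 \sqrt{3} \sqrt{\pi}}{e^{\frac{3}{25}}}$

Define $I(b) = \int_{-\infty}^{\infty} - 3 e^{- \frac{x^{2}}{3}} \cos{\left(b x \right)} \, dx$.

Differentiating under the integral sign,
$$I'(b) = \int_{-\infty}^{\infty} 3 x e^{- \frac{x^{2}}{3}} \sin{\left(b x \right)} \, dx.$$

Integrate $\int_{-\infty}^{\infty} x \sin(b x)\, e^{- \frac{x^{2}}{3}}\, dx$ by parts with $u = \sin(b x)$ and $dv = x\, e^{- \frac{x^{2}}{3}}\, dx$, giving $v = - \frac{3 e^{- \frac{x^{2}}{3}}}{2}$. The boundary term vanishes and
$$\int_{-\infty}^{\infty} x \sin(b x)\, e^{- \frac{x^{2}}{3}}\, dx = \frac{3 b}{2} \int_{-\infty}^{\infty} \cos(b x)\, e^{- \frac{x^{2}}{3}}\, dx,$$
so $I'(b) = - \frac{3 b}{2}\, I(b)$.

This is a separable first-order ODE; solving with the initial condition $I(0) = \int_{-\infty}^{\infty} - 3 e^{- \frac{x^{2}}{3}}\,dx = - 3 \sqrt{3} \sqrt{\pi}$ gives
$$I(b) = - 3 \sqrt{3} \sqrt{\pi} e^{- \frac{3 b^{2}}{4}}.$$

Setting $b = \frac{2}{5}$:
$$I = - \frac{3 \sqrt{3} \sqrt{\pi}}{e^{\frac{3}{25}}}.$$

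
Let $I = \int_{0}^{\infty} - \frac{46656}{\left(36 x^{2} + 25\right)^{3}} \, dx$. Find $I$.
$- \frac{1458 \pi}{3125}$

Recall the elementary integral
$$J(a) = \int_{0}^{\infty} - \frac{1}{a^{2} + x^{2}} \, dx = - \frac{\pi}{2 a}.$$

Differentiating under the integral sign with respect to $a$,
$$\frac{dJ}{da} = \int_{0}^{\infty} \frac{2 a}{\left(a^{2} + x^{2}\right)^{2}} \, dx = \frac{\pi}{2 a^{2}},$$
so $\int_{0}^{\infty} - \frac{1}{\left(a^{2} + x^{2}\right)^{2}} \, dx = - \frac{\pi}{4 a^{3}}$.

Repeating — each differentiation of $1/(x^2+a^2)^j$ produces $-2ja/(x^2+a^2)^{j+1}$ — and dividing through by $-2ja$ at each step yields, after $2$ differentiations in total,
$$\int_{0}^{\infty} - \frac{1}{\left(a^{2} + x^{2}\right)^{3}} \, dx = - \frac{3 \pi}{16 a^{5}}.$$

Setting $a = \frac{5}{6}$:
$$I = - \frac{1458 \pi}{3125}.$$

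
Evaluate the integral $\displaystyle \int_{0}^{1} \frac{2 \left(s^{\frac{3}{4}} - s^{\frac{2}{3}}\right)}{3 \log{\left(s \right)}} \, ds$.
$- \log{\left(\frac{2 \sqrt[3]{42} \cdot 5^{\frac{2}{3}}}{21} \right)}$

Replace the exponent $\frac{2}{3}$ by a parameter $a$: let $I(a) = \int_{0}^{1} \frac{2 \left(s^{\frac{3}{4}} - s^{a}\right)}{3 \log{\left(s \right)}} \, ds$.

Since $\dfrac{\partial}{\partial a}\,s^{a} = s^{a} \ln s$, the $\ln s$ in the denominator cancels and
$$\frac{dI}{da} = \int_{0}^{1} - \frac{2}{3} s^{a} \, ds = - \frac{2}{3} \left[\frac{s^{a+1}}{a+1}\right]_0^1 = - \frac{2}{3 a + 3}.$$

Integrating with respect to $a$ gives $I(a) = - \log{\left(\frac{2 \sqrt[3]{14} \left(a + 1\right)^{\frac{2}{3}}}{7} \right)} + C$.

At $a = \frac{3}{4}$ the integrand is identically $0$, so $I(\frac{3}{4}) = 0$. The closed form gives $0$, hence $C = 0$.

Setting $a = \frac{2}{3}$:
$$I = - \log{\left(\frac{2 \sqrt[3]{42} \cdot 5^{\frac{2}{3}}}{21} \right)}.$$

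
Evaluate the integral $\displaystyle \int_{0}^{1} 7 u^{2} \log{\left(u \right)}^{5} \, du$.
$- \frac{280}{243}$

Consider the simpler parametrised integral
$$J(a) = \int_{0}^{1} 7 u^{a} \, du = \frac{7}{a + 1}.$$

Differentiating under the integral sign brings down a factor of $\ln u$:
$$\frac{dJ}{da} = \int_{0}^{1} 7 u^{a} \log{\left(u \right)} \, du = - \frac{7}{\left(a + 1\right)^{2}}.$$

Repeating $5$ times in total — each differentiation brings down another $\ln u$ — gives
$$\frac{d^{5}J}{da^{5}} = \int_{0}^{1} 7 u^{a} \log{\left(u \right)}^{5} \, du = - \frac{840}{\left(a + 1\right)^{6}},$$
and the integrand here is exactly the target integrand, so $I = - \frac{840}{\left(a + 1\right)^{6}}$.

Setting $a = 2$:
$$I = - \frac{280}{243}.$$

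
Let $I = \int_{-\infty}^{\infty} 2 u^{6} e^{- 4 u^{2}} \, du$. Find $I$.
$\frac{15 \sqrt{\pi}}{512}$

Consider the simpler parametrised integral
$$J(a) = \int_{-\infty}^{\infty} 2 e^{- a u^{2}} \, du = \frac{2 \sqrt{\pi}}{\sqrt{a}}.$$

Differentiating under the integral sign brings down a factor of $(-u^2)$:
$$\frac{dJ}{da} = \int_{-\infty}^{\infty} - 2 u^{2} e^{- a u^{2}} \, du = - \frac{\sqrt{\pi}}{a^{\frac{3}{2}}}.$$

Repeating $3$ times in total — each differentiation brings down another $(-u^2)$ — gives
$$\frac{d^{3}J}{da^{3}} = \int_{-\infty}^{\infty} - 2 u^{6} e^{- a u^{2}} \, du = - \frac{15 \sqrt{\pi}}{4 a^{\frac{7}{2}}},$$
and the integrand here is $(-1)^{3}$ times the target integrand, so $I = (-1)^{3}\,\frac{d^{3}J}{da^{3}} = \frac{15 \sqrt{\pi}}{4 a^{\frac{7}{2}}}$.

Setting $a = 4$:
$$I = \frac{15 \sqrt{\pi}}{512}.$$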